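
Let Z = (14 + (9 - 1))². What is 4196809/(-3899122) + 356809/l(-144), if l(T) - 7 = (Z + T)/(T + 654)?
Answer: 4173628938487/89679806 ≈ 46539.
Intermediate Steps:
Z = 484 (Z = (14 + 8)² = 22² = 484)
l(T) = 7 + (484 + T)/(654 + T) (l(T) = 7 + (484 + T)/(T + 654) = 7 + (484 + T)/(654 + T))
4196809/(-3899122) + 356809/l(-144) = 4196809/(-3899122) + 356809/((2*(2531 + 4*(-144))/(654 - 144))) = 4196809*(-1/3899122) + 356809/((2*(2531 - 576)/510)) = -4196809/3899122 + 356809/((2*(1/510)*1955)) = -4196809/3899122 + 356809/(23/3) = -4196809/3899122 + 356809*(3/23) = -4196809/3899122 + 1070427/23 = 4173628938487/89679806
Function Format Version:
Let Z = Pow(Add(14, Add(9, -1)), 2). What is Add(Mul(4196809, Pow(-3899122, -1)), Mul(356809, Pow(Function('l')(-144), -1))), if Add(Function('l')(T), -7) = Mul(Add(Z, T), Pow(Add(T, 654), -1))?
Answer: Rational(4173628938487, 89679806) ≈ 46539.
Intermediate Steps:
Z = 484 (Z = Pow(Add(14, 8), 2) = Pow(22, 2) = 484)
Function('l')(T) = Add(7, Mul(Pow(Add(654, T), -1), Add(484, T))) (Function('l')(T) = Add(7, Mul(Add(484, T), Pow(Add(T, 654), -1))) = Add(7, Mul(Add(484, T), Pow(Add(654, T), -1))) = Add(7, Mul(Pow(Add(654, T), -1), Add(484, T))))
Add(Mul(4196809, Pow(-3899122, -1)), Mul(356809, Pow(Function('l')(-144), -1))) = Add(Mul(4196809, Pow(-3899122, -1)), Mul(356809, Pow(Mul(2, Pow(Add(654, -144), -1), Add(2531, Mul(4, -144))), -1))) = Add(Mul(4196809, Rational(-1, 3899122)), Mul(356809, Pow(Mul(2, Pow(510, -1), Add(2531, -576)), -1))) = Add(Rational(-4196809, 3899122), Mul(356809, Pow(Mul(2, Rational(1, 510), 1955), -1))) = Add(Rational(-4196809, 3899122), Mul(356809, Pow(Rational(23, 3), -1))) = Add(Rational(-4196809, 3899122), Mul(356809, Rational(3, 23))) = Add(Rational(-4196809, 3899122), Rational(1070427, 23)) = Rational(4173628938487, 89679806)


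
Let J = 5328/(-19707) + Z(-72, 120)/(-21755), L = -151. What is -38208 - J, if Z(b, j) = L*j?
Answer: -1092066398232/28581719 ≈ -38209.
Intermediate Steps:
Z(b, j) = -151*j
J = 16078680/28581719 (J = 5328/(-19707) - 151*120/(-21755) = 5328*(-1/19707) - 18120*(-1/21755) = -1776/6569 + 3624/4351 = 16078680/28581719 ≈ 0.56255)
-38208 - J = -38208 - 1*16078680/28581719 = -38208 - 16078680/28581719 = -1092066398232/28581719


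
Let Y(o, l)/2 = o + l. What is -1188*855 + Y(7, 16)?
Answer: -1015694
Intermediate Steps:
Y(o, l) = 2*l + 2*o (Y(o, l) = 2*(o + l) = 2*(l + o) = 2*l + 2*o)
-1188*855 + Y(7, 16) = -1188*855 + (2*16 + 2*7) = -1015740 + (32 + 14) = -1015740 + 46 = -1015694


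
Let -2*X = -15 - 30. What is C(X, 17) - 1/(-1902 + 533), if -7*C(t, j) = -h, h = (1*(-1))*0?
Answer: 1/1369 ≈ 0.00073046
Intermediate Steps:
h = 0 (h = -1*0 = 0)
X = 45/2 (X = -(-15 - 30)/2 = -½*(-45) = 45/2 ≈ 22.500)
C(t, j) = 0 (C(t, j) = -(-1)*0/7 = -⅐*0 = 0)
C(X, 17) - 1/(-1902 + 533) = 0 - 1/(-1902 + 533) = 0 - 1/(-1369) = 0 - 1*(-1/1369) = 0 + 1/1369 = 1/1369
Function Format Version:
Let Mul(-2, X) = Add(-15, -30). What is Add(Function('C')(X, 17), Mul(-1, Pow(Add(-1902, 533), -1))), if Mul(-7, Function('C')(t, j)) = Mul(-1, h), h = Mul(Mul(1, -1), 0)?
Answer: Rational(1, 1369) ≈ 0.00073046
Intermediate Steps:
h = 0 (h = Mul(-1, 0) = 0)
X = Rational(45, 2) (X = Mul(Rational(-1, 2), Add(-15, -30)) = Mul(Rational(-1, 2), -45) = Rational(45, 2) ≈ 22.500)
Function('C')(t, j) = 0 (Function('C')(t, j) = Mul(Rational(-1, 7), Mul(-1, 0)) = Mul(Rational(-1, 7), 0) = 0)
Add(Function('C')(X, 17), Mul(-1, Pow(Add(-1902, 533), -1))) = Add(0, Mul(-1, Pow(Add(-1902, 533), -1))) = Add(0, Mul(-1, Pow(-1369, -1))) = Add(0, Mul(-1, Rational(-1, 1369))) = Add(0, Rational(1, 1369)) = Rational(1, 1369)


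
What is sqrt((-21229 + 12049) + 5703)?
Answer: I*sqrt(3477) ≈ 58.966*I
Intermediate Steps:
sqrt((-21229 + 12049) + 5703) = sqrt(-9180 + 5703) = sqrt(-3477) = I*sqrt(3477)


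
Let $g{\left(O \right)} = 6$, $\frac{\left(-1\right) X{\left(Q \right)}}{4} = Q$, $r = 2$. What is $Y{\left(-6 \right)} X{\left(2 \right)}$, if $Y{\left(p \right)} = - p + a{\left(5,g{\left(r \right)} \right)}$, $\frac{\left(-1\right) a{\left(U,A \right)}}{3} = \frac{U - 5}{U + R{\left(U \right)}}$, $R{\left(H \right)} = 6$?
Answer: $-48$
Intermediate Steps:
$X{\left(Q \right)} = - 4 Q$
$a{\left(U,A \right)} = - \frac{3 \left(-5 + U\right)}{6 + U}$ ($a{\left(U,A \right)} = - 3 \frac{U - 5}{U + 6} = - 3 \frac{-5 + U}{6 + U} = - \frac{3 \left(-5 + U\right)}{6 + U}$)
$Y{\left(p \right)} = - p$ ($Y{\left(p \right)} = - p + \frac{3 \left(5 - 5\right)}{6 + 5} = - p + \frac{3 \left(5 - 5\right)}{11} = - p + 3 \cdot \frac{1}{11} \cdot 0 = - p + 0 = - p$)
$Y{\left(-6 \right)} X{\left(2 \right)} = \left(-1\right) \left(-6\right) \left(\left(-4\right) 2\right) = 6 \left(-8\right) = -48$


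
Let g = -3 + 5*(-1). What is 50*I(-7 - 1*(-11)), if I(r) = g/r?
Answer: -100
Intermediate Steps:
g = -8 (g = -3 - 5 = -8)
I(r) = -8/r
50*I(-7 - 1*(-11)) = 50*(-8/(-7 - 1*(-11))) = 50*(-8/(-7 + 11)) = 50*(-8/4) = 50*(-8*1/4) = 50*(-2) = -100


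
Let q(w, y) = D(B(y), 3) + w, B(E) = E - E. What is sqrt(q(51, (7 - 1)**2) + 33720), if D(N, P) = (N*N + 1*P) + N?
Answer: sqrt(33774) ≈ 183.78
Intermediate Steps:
B(E) = 0
D(N, P) = N + P + N**2 (D(N, P) = (N**2 + P) + N = (P + N**2) + N = N + P + N**2)
q(w, y) = 3 + w (q(w, y) = (0 + 3 + 0**2) + w = (0 + 3 + 0) + w = 3 + w)
sqrt(q(51, (7 - 1)**2) + 33720) = sqrt((3 + 51) + 33720) = sqrt(54 + 33720) = sqrt(33774)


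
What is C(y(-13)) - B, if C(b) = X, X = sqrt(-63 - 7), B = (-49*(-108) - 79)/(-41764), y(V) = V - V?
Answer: 5213/41764 + I*sqrt(70) ≈ 0.12482 + 8.3666*I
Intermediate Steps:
y(V) = 0
B = -5213/41764 (B = (5292 - 79)*(-1/41764) = 5213*(-1/41764) = -5213/41764 ≈ -0.12482)
X = I*sqrt(70) (X = sqrt(-70) = I*sqrt(70) ≈ 8.3666*I)
C(b) = I*sqrt(70)
C(y(-13)) - B = I*sqrt(70) - 1*(-5213/41764) = I*sqrt(70) + 5213/41764 = 5213/41764 + I*sqrt(70)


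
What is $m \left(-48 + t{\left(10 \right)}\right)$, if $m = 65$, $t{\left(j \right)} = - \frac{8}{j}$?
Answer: $-3172$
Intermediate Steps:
$m \left(-48 + t{\left(10 \right)}\right) = 65 \left(-48 - \frac{8}{10}\right) = 65 \left(-48 - \frac{4}{5}\right) = 65 \left(- \frac{244}{5}\right) = -3172$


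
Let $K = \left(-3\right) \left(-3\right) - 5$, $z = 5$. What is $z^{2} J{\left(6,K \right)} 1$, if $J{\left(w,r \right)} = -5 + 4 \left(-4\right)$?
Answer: $-525$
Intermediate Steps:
$K = 4$ ($K = 9 - 5 = 4$)
$J{\left(w,r \right)} = -21$ ($J{\left(w,r \right)} = -5 - 16 = -21$)
$z^{2} J{\left(6,K \right)} 1 = 5^{2} \left(-21\right) 1 = 25 \left(-21\right) 1 = \left(-525\right) 1 = -525$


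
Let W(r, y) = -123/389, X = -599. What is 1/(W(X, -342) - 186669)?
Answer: -389/72614364 ≈ -5.3571e-6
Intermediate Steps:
W(r, y) = -123/389 (W(r, y) = -123*1/389 = -123/389)
1/(W(X, -342) - 186669) = 1/(-123/389 - 186669) = 1/(-72614364/389) = -389/72614364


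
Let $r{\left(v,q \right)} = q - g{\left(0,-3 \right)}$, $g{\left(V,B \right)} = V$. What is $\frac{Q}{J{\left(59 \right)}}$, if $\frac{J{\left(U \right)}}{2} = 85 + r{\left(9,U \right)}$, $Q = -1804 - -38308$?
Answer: $\frac{507}{4} \approx 126.75$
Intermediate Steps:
$r{\left(v,q \right)} = q$ ($r{\left(v,q \right)} = q - 0 = q + 0 = q$)
$Q = 36504$ ($Q = -1804 + 38308 = 36504$)
$J{\left(U \right)} = 170 + 2 U$ ($J{\left(U \right)} = 2 \left(85 + U\right) = 170 + 2 U$)
$\frac{Q}{J{\left(59 \right)}} = \frac{36504}{170 + 2 \cdot 59} = \frac{36504}{170 + 118} = \frac{36504}{288} = 36504 \cdot \frac{1}{288} = \frac{507}{4}$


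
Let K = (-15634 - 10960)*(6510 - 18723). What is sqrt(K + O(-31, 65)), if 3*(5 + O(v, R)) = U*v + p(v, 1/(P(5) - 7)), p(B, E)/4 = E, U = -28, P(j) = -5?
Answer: 2*sqrt(730783814)/3 ≈ 18022.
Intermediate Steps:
p(B, E) = 4*E
K = 324792522 (K = -26594*(-12213) = 324792522)
O(v, R) = -46/9 - 28*v/3 (O(v, R) = -5 + (-28*v + 4/(-5 - 7))/3 = -5 + (-28*v + 4/(-12))/3 = -5 + (-28*v + 4*(-1/12))/3 = -5 + (-28*v - 1/3)/3 = -5 + (-1/3 - 28*v)/3 = -5 + (-1/9 - 28*v/3) = -46/9 - 28*v/3)
sqrt(K + O(-31, 65)) = sqrt(324792522 + (-46/9 - 28/3*(-31))) = sqrt(324792522 + (-46/9 + 868/3)) = sqrt(324792522 + 2558/9) = sqrt(2923135256/9) = 2*sqrt(730783814)/3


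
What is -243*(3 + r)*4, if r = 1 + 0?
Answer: -3888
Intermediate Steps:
r = 1
-243*(3 + r)*4 = -243*(3 + 1)*4 = -972*4 = -243*16 = -3888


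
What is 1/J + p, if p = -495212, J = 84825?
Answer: -42006357899/84825 ≈ -4.9521e+5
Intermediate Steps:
1/J + p = 1/84825 - 495212 = -42006357899/84825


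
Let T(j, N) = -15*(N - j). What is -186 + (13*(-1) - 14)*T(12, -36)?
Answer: -19626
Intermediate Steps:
T(j, N) = -15*N + 15*j
-186 + (13*(-1) - 14)*T(12, -36) = -186 + (13*(-1) - 14)*(-15*(-36) + 15*12) = -186 + (-13 - 14)*(540 + 180) = -186 - 27*720 = -186 - 19440 = -19626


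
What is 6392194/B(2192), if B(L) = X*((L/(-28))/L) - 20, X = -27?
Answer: -178981432/533 ≈ -3.3580e+5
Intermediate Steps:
B(L) = -533/28 (B(L) = -27*L/(-28)/L - 20 = -27*L*(-1/28)/L - 20 = -27*(-L/28)/L - 20 = -27*(-1/28) - 20 = 27/28 - 20 = -533/28)
6392194/B(2192) = 6392194/(-533/28) = 6392194*(-28/533) = -178981432/533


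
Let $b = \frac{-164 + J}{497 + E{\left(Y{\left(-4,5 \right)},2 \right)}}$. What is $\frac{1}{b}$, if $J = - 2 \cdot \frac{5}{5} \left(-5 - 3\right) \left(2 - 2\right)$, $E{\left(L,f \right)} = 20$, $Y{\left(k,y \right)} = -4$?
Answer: $- \frac{517}{164} \approx -3.1524$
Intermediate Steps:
$J = 0$ ($J = - 2 \cdot 5 \cdot \frac{1}{5} \left(\left(-8\right) 0\right) = \left(-2\right) 1 \cdot 0 = \left(-2\right) 0 = 0$)
$b = - \frac{164}{517}$ ($b = \frac{-164 + 0}{497 + 20} = - \frac{164}{517} \approx -0.31721$)
$\frac{1}{b} = \frac{1}{- \frac{164}{517}} = - \frac{517}{164}$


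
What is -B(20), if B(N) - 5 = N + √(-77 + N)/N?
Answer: -25 - I*√57/20 ≈ -25.0 - 0.37749*I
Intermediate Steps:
B(N) = 5 + N + √(-77 + N)/N (B(N) = 5 + (N + √(-77 + N)/N) = 5 + N + √(-77 + N)/N)
-B(20) = -(5 + 20 + √(-77 + 20)/20) = -(5 + 20 + √(-57)/20) = -(5 + 20 + (I*√57)/20) = -(5 + 20 + I*√57/20) = -(25 + I*√57/20) = -25 - I*√57/20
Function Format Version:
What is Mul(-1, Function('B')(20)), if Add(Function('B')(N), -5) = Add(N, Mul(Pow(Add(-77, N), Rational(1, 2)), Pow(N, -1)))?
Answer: Add(-25, Mul(Rational(-1, 20), I, Pow(57, Rational(1, 2)))) ≈ Add(-25.000, Mul(-0.37749, I))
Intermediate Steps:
Function('B')(N) = Add(5, N, Mul(Pow(N, -1), Pow(Add(-77, N), Rational(1, 2)))) (Function('B')(N) = Add(5, Add(N, Mul(Pow(Add(-77, N), Rational(1, 2)), Pow(N, -1)))) = Add(5, Add(N, Mul(Pow(N, -1), Pow(Add(-77, N), Rational(1, 2))))) = Add(5, N, Mul(Pow(N, -1), Pow(Add(-77, N), Rational(1, 2)))))
Mul(-1, Function('B')(20)) = Mul(-1, Add(5, 20, Mul(Pow(20, -1), Pow(Add(-77, 20), Rational(1, 2))))) = Mul(-1, Add(5, 20, Mul(Rational(1, 20), Pow(-57, Rational(1, 2))))) = Mul(-1, Add(5, 20, Mul(Rational(1, 20), Mul(I, Pow(57, Rational(1, 2)))))) = Mul(-1, Add(5, 20, Mul(Rational(1, 20), I, Pow(57, Rational(1, 2))))) = Mul(-1, Add(25, Mul(Rational(1, 20), I, Pow(57, Rational(1, 2))))) = Add(-25, Mul(Rational(-1, 20), I, Pow(57, Rational(1, 2))))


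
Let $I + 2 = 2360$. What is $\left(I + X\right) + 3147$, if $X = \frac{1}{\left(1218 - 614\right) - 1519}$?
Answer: $\frac{5037074}{915} \approx 5505.0$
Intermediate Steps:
$I = 2358$ ($I = -2 + 2360 = 2358$)
$X = - \frac{1}{915}$ ($X = \frac{1}{\left(1218 - 614\right) - 1519} = \frac{1}{604 - 1519} = \frac{1}{-915} = - \frac{1}{915} \approx -0.0010929$)
$\left(I + X\right) + 3147 = \left(2358 - \frac{1}{915}\right) + 3147 = \frac{2157569}{915} + 3147 = \frac{5037074}{915}$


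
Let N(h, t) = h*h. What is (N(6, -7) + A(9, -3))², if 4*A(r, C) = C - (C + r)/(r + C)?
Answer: 1225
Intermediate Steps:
N(h, t) = h²
A(r, C) = -¼ + C/4 (A(r, C) = (C - (C + r)/(r + C))/4 = (C - (C + r)/(C + r))/4 = (C - 1*1)/4 = (C - 1)/4 = (-1 + C)/4 = -¼ + C/4)
(N(6, -7) + A(9, -3))² = (6² + (-¼ + (¼)*(-3)))² = (36 + (-¼ - ¾))² = (36 - 1)² = 35² = 1225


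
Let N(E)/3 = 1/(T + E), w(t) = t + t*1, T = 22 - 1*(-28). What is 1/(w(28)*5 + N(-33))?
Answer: 17/4763 ≈ 0.0035692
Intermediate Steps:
T = 50 (T = 22 + 28 = 50)
w(t) = 2*t (w(t) = t + t = 2*t)
N(E) = 3/(50 + E)
1/(w(28)*5 + N(-33)) = 1/((2*28)*5 + 3/(50 - 33)) = 1/(56*5 + 3/17) = 1/(280 + 3*(1/17)) = 1/(280 + 3/17) = 1/(4763/17) = 17/4763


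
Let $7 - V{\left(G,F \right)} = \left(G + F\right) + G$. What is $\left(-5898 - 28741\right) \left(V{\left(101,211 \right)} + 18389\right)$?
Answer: $-622913137$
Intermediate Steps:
$V{\left(G,F \right)} = 7 - F - 2 G$ ($V{\left(G,F \right)} = 7 - \left(\left(G + F\right) + G\right) = 7 - \left(\left(F + G\right) + G\right) = 7 - \left(F + 2 G\right) = 7 - F - 2 G$)
$\left(-5898 - 28741\right) \left(V{\left(101,211 \right)} + 18389\right) = \left(-5898 - 28741\right) \left(\left(7 - 211 - 202\right) + 18389\right) = - 34639 \left(\left(7 - 211 - 202\right) + 18389\right) = - 34639 \left(-406 + 18389\right) = \left(-34639\right) 17983 = -622913137$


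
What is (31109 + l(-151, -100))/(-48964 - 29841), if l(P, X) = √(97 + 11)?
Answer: -31109/78805 - 6*√3/78805 ≈ -0.39489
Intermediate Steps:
l(P, X) = 6*√3 (l(P, X) = √108 = 6*√3)
(31109 + l(-151, -100))/(-48964 - 29841) = (31109 + 6*√3)/(-48964 - 29841) = (31109 + 6*√3)/(-78805) = (31109 + 6*√3)*(-1/78805) = -31109/78805 - 6*√3/78805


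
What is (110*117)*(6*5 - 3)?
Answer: 347490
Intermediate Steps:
(110*117)*(6*5 - 3) = 12870*(30 - 3) = 12870*27 = 347490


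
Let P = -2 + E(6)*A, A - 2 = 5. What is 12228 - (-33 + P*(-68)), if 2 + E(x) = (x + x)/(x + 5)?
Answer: 128615/11 ≈ 11692.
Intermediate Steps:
A = 7 (A = 2 + 5 = 7)
E(x) = -2 + 2*x/(5 + x) (E(x) = -2 + (x + x)/(x + 5) = -2 + (2*x)/(5 + x) = -2 + 2*x/(5 + x))
P = -92/11 (P = -2 - 10/(5 + 6)*7 = -2 - 10/11*7 = -2 - 70/11 = -92/11 ≈ -8.3636)
12228 - (-33 + P*(-68)) = 12228 - (-33 - 92/11*(-68)) = 12228 - (-33 + 6256/11) = 12228 - 1*5893/11 = 12228 - 5893/11 = 128615/11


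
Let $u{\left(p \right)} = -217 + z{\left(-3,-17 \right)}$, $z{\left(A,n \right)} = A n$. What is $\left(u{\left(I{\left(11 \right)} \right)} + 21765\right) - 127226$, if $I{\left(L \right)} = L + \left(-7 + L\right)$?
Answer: $-105627$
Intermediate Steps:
$I{\left(L \right)} = -7 + 2 L$
$u{\left(p \right)} = -166$ ($u{\left(p \right)} = -217 - -51 = -217 + 51 = -166$)
$\left(u{\left(I{\left(11 \right)} \right)} + 21765\right) - 127226 = \left(-166 + 21765\right) - 127226 = 21599 - 127226 = -105627$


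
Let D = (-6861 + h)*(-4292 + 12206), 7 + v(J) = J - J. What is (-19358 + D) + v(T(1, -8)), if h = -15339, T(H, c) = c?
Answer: -175710165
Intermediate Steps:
v(J) = -7 (v(J) = -7 + (J - J) = -7 + 0 = -7)
D = -175690800 (D = (-6861 - 15339)*(-4292 + 12206) = -22200*7914 = -175690800)
(-19358 + D) + v(T(1, -8)) = (-19358 - 175690800) - 7 = -175710158 - 7 = -175710165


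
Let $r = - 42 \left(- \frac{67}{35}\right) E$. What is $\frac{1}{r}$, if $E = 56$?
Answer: $\frac{5}{22512} \approx 0.0002221$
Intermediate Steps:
$r = \frac{22512}{5}$ ($r = - 42 \left(- \frac{67}{35}\right) 56 = - 42 \left(\left(-67\right) \frac{1}{35}\right) 56 = \left(-42\right) \left(- \frac{67}{35}\right) 56 = \frac{402}{5} \cdot 56 = \frac{22512}{5} \approx 4502.4$)
$\frac{1}{r} = \frac{1}{\frac{22512}{5}} = \frac{5}{22512}$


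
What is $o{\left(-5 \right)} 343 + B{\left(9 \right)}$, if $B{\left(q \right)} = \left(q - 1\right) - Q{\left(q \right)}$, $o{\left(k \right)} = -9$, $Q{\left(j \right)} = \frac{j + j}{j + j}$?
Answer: $-3080$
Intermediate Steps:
$Q{\left(j \right)} = 1$ ($Q{\left(j \right)} = \frac{2 j}{2 j} = 2 j \frac{1}{2 j} = 1$)
$B{\left(q \right)} = -2 + q$ ($B{\left(q \right)} = \left(q - 1\right) - 1 = \left(-1 + q\right) - 1 = -2 + q$)
$o{\left(-5 \right)} 343 + B{\left(9 \right)} = \left(-9\right) 343 + \left(-2 + 9\right) = -3087 + 7 = -3080$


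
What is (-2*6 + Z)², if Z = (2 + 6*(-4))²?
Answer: 222784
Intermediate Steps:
Z = 484 (Z = (2 - 24)² = (-22)² = 484)
(-2*6 + Z)² = (-2*6 + 484)² = (-12 + 484)² = 472² = 222784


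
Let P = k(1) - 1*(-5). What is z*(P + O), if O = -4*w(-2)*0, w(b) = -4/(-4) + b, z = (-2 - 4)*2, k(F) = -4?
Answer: -12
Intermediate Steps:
z = -12 (z = -6*2 = -12)
w(b) = 1 + b (w(b) = -4*(-¼) + b = 1 + b)
P = 1 (P = -4 - 1*(-5) = -4 + 5 = 1)
O = 0 (O = -4*(1 - 2)*0 = -4*(-1)*0 = 4*0 = 0)
z*(P + O) = -12*(1 + 0) = -12*1 = -12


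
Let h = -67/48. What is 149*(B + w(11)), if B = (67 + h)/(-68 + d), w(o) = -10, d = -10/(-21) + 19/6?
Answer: -35504167/21624 ≈ -1641.9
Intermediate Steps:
d = 51/14 (d = -10*(-1/21) + 19*(⅙) = 10/21 + 19/6 = 51/14 ≈ 3.6429)
h = -67/48 (h = -67*1/48 = -67/48 ≈ -1.3958)
B = -22043/21624 (B = (67 - 67/48)/(-68 + 51/14) = 3149/(48*(-901/14)) = (3149/48)*(-14/901) = -22043/21624 ≈ -1.0194)
149*(B + w(11)) = 149*(-22043/21624 - 10) = 149*(-238283/21624) = -35504167/21624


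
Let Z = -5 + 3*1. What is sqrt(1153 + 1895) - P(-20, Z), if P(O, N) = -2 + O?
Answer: 22 + 2*sqrt(762) ≈ 77.209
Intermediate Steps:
Z = -2 (Z = -5 + 3 = -2)
sqrt(1153 + 1895) - P(-20, Z) = sqrt(1153 + 1895) - (-2 - 20) = sqrt(3048) - 1*(-22) = 2*sqrt(762) + 22 = 22 + 2*sqrt(762)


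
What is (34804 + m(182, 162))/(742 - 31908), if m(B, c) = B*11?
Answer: -18403/15583 ≈ -1.1810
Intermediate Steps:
m(B, c) = 11*B
(34804 + m(182, 162))/(742 - 31908) = (34804 + 11*182)/(742 - 31908) = (34804 + 2002)/(-31166) = 36806*(-1/31166) = -18403/15583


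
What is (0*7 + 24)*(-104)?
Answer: -2496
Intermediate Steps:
(0*7 + 24)*(-104) = (0 + 24)*(-104) = 24*(-104) = -2496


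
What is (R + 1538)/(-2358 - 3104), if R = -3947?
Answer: 2409/5462 ≈ 0.44105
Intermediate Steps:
(R + 1538)/(-2358 - 3104) = (-3947 + 1538)/(-2358 - 3104) = -2409/(-5462) = -2409*(-1/5462) = 2409/5462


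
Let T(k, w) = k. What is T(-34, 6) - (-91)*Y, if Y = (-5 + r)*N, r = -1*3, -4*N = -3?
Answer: -580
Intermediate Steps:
N = 3/4 (N = -1/4*(-3) = 3/4 ≈ 0.75000)
r = -3
Y = -6 (Y = (-5 - 3)*(3/4) = -8*3/4 = -6)
T(-34, 6) - (-91)*Y = -34 - (-91)*(-6) = -34 - 1*546 = -34 - 546 = -580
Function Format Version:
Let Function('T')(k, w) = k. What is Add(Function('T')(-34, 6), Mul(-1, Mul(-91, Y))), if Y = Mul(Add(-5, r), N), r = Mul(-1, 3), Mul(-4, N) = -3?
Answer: -580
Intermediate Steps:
N = Rational(3, 4) (N = Mul(Rational(-1, 4), -3) = Rational(3, 4) ≈ 0.75000)
r = -3
Y = -6 (Y = Mul(Add(-5, -3), Rational(3, 4)) = Mul(-8, Rational(3, 4)) = -6)
Add(Function('T')(-34, 6), Mul(-1, Mul(-91, Y))) = Add(-34, Mul(-1, Mul(-91, -6))) = Add(-34, Mul(-1, 546)) = Add(-34, -546) = -580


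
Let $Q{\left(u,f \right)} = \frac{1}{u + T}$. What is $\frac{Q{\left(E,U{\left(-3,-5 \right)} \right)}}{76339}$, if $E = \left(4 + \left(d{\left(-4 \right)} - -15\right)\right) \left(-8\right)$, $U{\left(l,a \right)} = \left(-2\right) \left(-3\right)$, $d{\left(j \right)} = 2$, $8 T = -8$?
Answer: $- \frac{1}{12901291} \approx -7.7512 \cdot 10^{-8}$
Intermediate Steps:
$T = -1$ ($T = \frac{1}{8} \left(-8\right) = -1$)
$U{\left(l,a \right)} = 6$
$E = -168$ ($E = \left(4 + \left(2 - -15\right)\right) \left(-8\right) = \left(4 + \left(2 + 15\right)\right) \left(-8\right) = \left(4 + 17\right) \left(-8\right) = 21 \left(-8\right) = -168$)
$Q{\left(u,f \right)} = \frac{1}{-1 + u}$ ($Q{\left(u,f \right)} = \frac{1}{u - 1} = \frac{1}{-1 + u}$)
$\frac{Q{\left(E,U{\left(-3,-5 \right)} \right)}}{76339} = \frac{1}{\left(-1 - 168\right) 76339} = \frac{1}{-169} \cdot \frac{1}{76339} = \left(- \frac{1}{169}\right) \frac{1}{76339} = - \frac{1}{12901291}$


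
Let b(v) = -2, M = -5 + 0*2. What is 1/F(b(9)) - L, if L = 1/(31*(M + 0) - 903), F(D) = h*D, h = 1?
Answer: -264/529 ≈ -0.49905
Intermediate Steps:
M = -5 (M = -5 + 0 = -5)
F(D) = D (F(D) = 1*D = D)
L = -1/1058 (L = 1/(31*(-5 + 0) - 903) = 1/(31*(-5) - 903) = 1/(-155 - 903) = 1/(-1058) = -1/1058 ≈ -0.00094518)
1/F(b(9)) - L = 1/(-2) - 1*(-1/1058) = -1/2 + 1/1058 = -264/529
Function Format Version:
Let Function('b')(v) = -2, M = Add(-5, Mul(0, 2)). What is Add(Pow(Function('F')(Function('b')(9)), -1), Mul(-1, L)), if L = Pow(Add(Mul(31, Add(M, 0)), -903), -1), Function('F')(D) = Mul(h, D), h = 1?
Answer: Rational(-264, 529) ≈ -0.49905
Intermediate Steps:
M = -5 (M = Add(-5, 0) = -5)
Function('F')(D) = D (Function('F')(D) = Mul(1, D) = D)
L = Rational(-1, 1058) (L = Pow(Add(Mul(31, Add(-5, 0)), -903), -1) = Pow(Add(Mul(31, -5), -903), -1) = Pow(Add(-155, -903), -1) = Pow(-1058, -1) = Rational(-1, 1058) ≈ -0.00094518)
Add(Pow(Function('F')(Function('b')(9)), -1), Mul(-1, L)) = Add(Pow(-2, -1), Mul(-1, Rational(-1, 1058))) = Add(Rational(-1, 2), Rational(1, 1058)) = Rational(-264, 529)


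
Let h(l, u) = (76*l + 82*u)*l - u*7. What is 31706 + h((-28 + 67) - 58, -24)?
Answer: 96702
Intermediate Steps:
h(l, u) = -7*u + l*(76*l + 82*u) (h(l, u) = l*(76*l + 82*u) - 7*u = -7*u + l*(76*l + 82*u))
31706 + h((-28 + 67) - 58, -24) = 31706 + (-7*(-24) + 76*((-28 + 67) - 58)² + 82*((-28 + 67) - 58)*(-24)) = 31706 + (168 + 76*(39 - 58)² + 82*(39 - 58)*(-24)) = 31706 + (168 + 76*(-19)² + 82*(-19)*(-24)) = 31706 + (168 + 76*361 + 37392) = 31706 + (168 + 27436 + 37392) = 31706 + 64996 = 96702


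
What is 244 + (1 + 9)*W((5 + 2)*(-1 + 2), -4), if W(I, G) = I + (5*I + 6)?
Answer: 724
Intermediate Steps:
W(I, G) = 6 + 6*I (W(I, G) = I + (6 + 5*I) = 6 + 6*I)
244 + (1 + 9)*W((5 + 2)*(-1 + 2), -4) = 244 + (1 + 9)*(6 + 6*((5 + 2)*(-1 + 2))) = 244 + 10*(6 + 6*(7*1)) = 244 + 10*(6 + 6*7) = 244 + 10*(6 + 42) = 244 + 10*48 = 244 + 480 = 724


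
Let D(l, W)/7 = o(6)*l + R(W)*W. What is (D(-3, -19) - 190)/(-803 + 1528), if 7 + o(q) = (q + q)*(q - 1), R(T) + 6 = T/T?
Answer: -22/25 ≈ -0.88000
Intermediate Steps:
R(T) = -5 (R(T) = -6 + T/T = -6 + 1 = -5)
o(q) = -7 + 2*q*(-1 + q) (o(q) = -7 + (q + q)*(q - 1) = -7 + (2*q)*(-1 + q) = -7 + 2*q*(-1 + q))
D(l, W) = -35*W + 371*l (D(l, W) = 7*((-7 - 2*6 + 2*6**2)*l - 5*W) = 7*((-7 - 12 + 2*36)*l - 5*W) = 7*((-7 - 12 + 72)*l - 5*W) = 7*(53*l - 5*W) = 7*(-5*W + 53*l) = -35*W + 371*l)
(D(-3, -19) - 190)/(-803 + 1528) = ((-35*(-19) + 371*(-3)) - 190)/(-803 + 1528) = ((665 - 1113) - 190)/725 = (-448 - 190)*(1/725) = -638*1/725 = -22/25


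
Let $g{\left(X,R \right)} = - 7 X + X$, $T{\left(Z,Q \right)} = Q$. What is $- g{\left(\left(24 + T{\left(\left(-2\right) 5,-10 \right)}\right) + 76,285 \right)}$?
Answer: $540$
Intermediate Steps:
$g{\left(X,R \right)} = - 6 X$
$- g{\left(\left(24 + T{\left(\left(-2\right) 5,-10 \right)}\right) + 76,285 \right)} = - \left(-6\right) \left(\left(24 - 10\right) + 76\right) = - \left(-6\right) \left(14 + 76\right) = - \left(-6\right) 90 = \left(-1\right) \left(-540\right) = 540$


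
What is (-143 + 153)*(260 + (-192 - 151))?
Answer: -830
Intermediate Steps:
(-143 + 153)*(260 + (-192 - 151)) = 10*(260 - 343) = 10*(-83) = -830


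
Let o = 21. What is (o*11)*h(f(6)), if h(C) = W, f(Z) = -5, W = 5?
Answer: 1155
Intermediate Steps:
h(C) = 5
(o*11)*h(f(6)) = (21*11)*5 = 231*5 = 1155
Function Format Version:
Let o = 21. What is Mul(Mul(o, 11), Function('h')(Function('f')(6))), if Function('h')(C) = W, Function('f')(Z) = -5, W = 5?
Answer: 1155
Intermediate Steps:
Function('h')(C) = 5
Mul(Mul(o, 11), Function('h')(Function('f')(6))) = Mul(Mul(21, 11), 5) = Mul(231, 5) = 1155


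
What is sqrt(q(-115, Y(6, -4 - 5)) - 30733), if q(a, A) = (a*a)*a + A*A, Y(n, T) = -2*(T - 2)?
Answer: 2*I*sqrt(387781) ≈ 1245.4*I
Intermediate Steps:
Y(n, T) = 4 - 2*T (Y(n, T) = -2*(-2 + T) = 4 - 2*T)
q(a, A) = A**2 + a**3 (q(a, A) = a**2*a + A**2 = a**3 + A**2 = A**2 + a**3)
sqrt(q(-115, Y(6, -4 - 5)) - 30733) = sqrt(((4 - 2*(-4 - 5))**2 + (-115)**3) - 30733) = sqrt(((4 - 2*(-9))**2 - 1520875) - 30733) = sqrt(((4 + 18)**2 - 1520875) - 30733) = sqrt((22**2 - 1520875) - 30733) = sqrt((484 - 1520875) - 30733) = sqrt(-1520391 - 30733) = sqrt(-1551124) = 2*I*sqrt(387781)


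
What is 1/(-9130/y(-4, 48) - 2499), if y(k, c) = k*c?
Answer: -96/235339 ≈ -0.00040792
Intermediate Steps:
y(k, c) = c*k
1/(-9130/y(-4, 48) - 2499) = 1/(-9130/(48*(-4)) - 2499) = 1/(-9130/(-192) - 2499) = 1/(-9130*(-1/192) - 2499) = 1/(4565/96 - 2499) = 1/(-235339/96) = -96/235339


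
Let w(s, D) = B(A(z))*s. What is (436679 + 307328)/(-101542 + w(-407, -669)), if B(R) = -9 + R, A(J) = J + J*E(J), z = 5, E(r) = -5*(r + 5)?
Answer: 744007/1836 ≈ 405.23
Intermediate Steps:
E(r) = -25 - 5*r (E(r) = -5*(5 + r) = -25 - 5*r)
A(J) = J + J*(-25 - 5*J)
w(s, D) = -254*s (w(s, D) = (-9 - 1*5*(24 + 5*5))*s = (-9 - 1*5*(24 + 25))*s = (-9 - 1*5*49)*s = (-9 - 245)*s = -254*s)
(436679 + 307328)/(-101542 + w(-407, -669)) = (436679 + 307328)/(-101542 - 254*(-407)) = 744007/(-101542 + 103378) = 744007/1836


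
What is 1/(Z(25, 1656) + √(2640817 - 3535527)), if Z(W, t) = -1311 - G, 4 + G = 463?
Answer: -177/402761 - I*√894710/4027610 ≈ -0.00043947 - 0.00023485*I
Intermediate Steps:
G = 459 (G = -4 + 463 = 459)
Z(W, t) = -1770 (Z(W, t) = -1311 - 1*459 = -1311 - 459 = -1770)
1/(Z(25, 1656) + √(2640817 - 3535527)) = 1/(-1770 + √(2640817 - 3535527)) = 1/(-1770 + √(-894710)) = 1/(-1770 + I*√894710)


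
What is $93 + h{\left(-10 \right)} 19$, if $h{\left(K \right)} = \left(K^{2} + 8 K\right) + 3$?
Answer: $530$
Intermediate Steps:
$h{\left(K \right)} = 3 + K^{2} + 8 K$
$93 + h{\left(-10 \right)} 19 = 93 + \left(3 + \left(-10\right)^{2} + 8 \left(-10\right)\right) 19 = 93 + \left(3 + 100 - 80\right) 19 = 93 + 23 \cdot 19 = 93 + 437 = 530$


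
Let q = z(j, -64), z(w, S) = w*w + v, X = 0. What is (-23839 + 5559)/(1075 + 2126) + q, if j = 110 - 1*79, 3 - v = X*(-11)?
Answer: 3067484/3201 ≈ 958.29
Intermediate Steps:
v = 3 (v = 3 - 0*(-11) = 3 - 1*0 = 3 + 0 = 3)
j = 31 (j = 110 - 79 = 31)
z(w, S) = 3 + w**2 (z(w, S) = w*w + 3 = w**2 + 3 = 3 + w**2)
q = 964 (q = 3 + 31**2 = 3 + 961 = 964)
(-23839 + 5559)/(1075 + 2126) + q = (-23839 + 5559)/(1075 + 2126) + 964 = -18280/3201 + 964 = 3067484/3201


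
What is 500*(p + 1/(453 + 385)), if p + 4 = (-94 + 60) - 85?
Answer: -25768250/419 ≈ -61499.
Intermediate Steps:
p = -123 (p = -4 + ((-94 + 60) - 85) = -4 + (-34 - 85) = -4 - 119 = -123)
500*(p + 1/(453 + 385)) = 500*(-123 + 1/(453 + 385)) = 500*(-123 + 1/838) = 500*(-103073/838) = -25768250/419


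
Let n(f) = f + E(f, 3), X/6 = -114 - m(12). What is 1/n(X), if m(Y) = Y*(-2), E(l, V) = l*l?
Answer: 1/291060 ≈ 3.4357e-6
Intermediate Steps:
E(l, V) = l**2
m(Y) = -2*Y
X = -540 (X = 6*(-114 - (-2)*12) = 6*(-114 - 1*(-24)) = 6*(-114 + 24) = 6*(-90) = -540)
n(f) = f + f**2
1/n(X) = 1/(-540*(1 - 540)) = 1/(-540*(-539)) = 1/291060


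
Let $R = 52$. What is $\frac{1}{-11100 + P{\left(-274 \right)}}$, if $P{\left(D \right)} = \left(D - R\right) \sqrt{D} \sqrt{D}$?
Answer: $\frac{1}{78224} \approx 1.2784 \cdot 10^{-5}$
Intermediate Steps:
$P{\left(D \right)} = D \left(-52 + D\right)$ ($P{\left(D \right)} = \left(D - 52\right) \sqrt{D} \sqrt{D} = \left(-52 + D\right) \sqrt{D} \sqrt{D} = \sqrt{D} \left(-52 + D\right) \sqrt{D} = D \left(-52 + D\right)$)
$\frac{1}{-11100 + P{\left(-274 \right)}} = \frac{1}{-11100 - 274 \left(-52 - 274\right)} = \frac{1}{-11100 - -89324} = \frac{1}{-11100 + 89324} = \frac{1}{78224}$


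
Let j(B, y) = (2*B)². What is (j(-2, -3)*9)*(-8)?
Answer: -1152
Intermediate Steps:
j(B, y) = 4*B²
(j(-2, -3)*9)*(-8) = ((4*(-2)²)*9)*(-8) = ((4*4)*9)*(-8) = (16*9)*(-8) = 144*(-8) = -1152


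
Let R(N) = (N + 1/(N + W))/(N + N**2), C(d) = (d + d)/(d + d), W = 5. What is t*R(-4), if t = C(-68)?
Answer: -1/4 ≈ -0.25000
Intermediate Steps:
C(d) = 1 (C(d) = (2*d)/((2*d)) = (2*d)*(1/(2*d)) = 1)
t = 1
R(N) = (N + 1/(5 + N))/(N + N**2) (R(N) = (N + 1/(N + 5))/(N + N**2) = (N + 1/(5 + N))/(N + N**2))
t*R(-4) = 1*((1 + (-4)**2 + 5*(-4))/((-4)*(5 + (-4)**2 + 6*(-4)))) = 1*(-(1 + 16 - 20)/(4*(5 + 16 - 24))) = 1*(-1/4*(-3)/(-3)) = 1*(-1/4*(-1/3)*(-3)) = 1*(-1/4) = -1/4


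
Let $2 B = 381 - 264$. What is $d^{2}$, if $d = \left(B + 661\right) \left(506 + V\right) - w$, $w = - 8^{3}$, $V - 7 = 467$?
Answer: $497902406884$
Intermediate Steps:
$B = \frac{117}{2}$ ($B = \frac{381 - 264}{2} = \frac{1}{2} \cdot 117 = \frac{117}{2} \approx 58.5$)
$V = 474$ ($V = 7 + 467 = 474$)
$w = -512$ ($w = \left(-1\right) 512 = -512$)
$d = 705622$ ($d = \left(\frac{117}{2} + 661\right) \left(506 + 474\right) - -512 = \frac{1439}{2} \cdot 980 + 512 = 705110 + 512 = 705622$)
$d^{2} = 705622^{2} = 497902406884$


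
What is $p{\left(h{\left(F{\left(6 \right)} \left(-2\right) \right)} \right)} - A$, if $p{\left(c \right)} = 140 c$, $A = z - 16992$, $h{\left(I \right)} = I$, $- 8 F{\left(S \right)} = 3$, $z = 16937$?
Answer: $160$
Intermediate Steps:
$F{\left(S \right)} = - \frac{3}{8}$ ($F{\left(S \right)} = \left(- \frac{1}{8}\right) 3 = - \frac{3}{8}$)
$A = -55$ ($A = 16937 - 16992 = -55$)
$p{\left(h{\left(F{\left(6 \right)} \left(-2\right) \right)} \right)} - A = 140 \left(\left(- \frac{3}{8}\right) \left(-2\right)\right) - -55 = 140 \cdot \frac{3}{4} + 55 = 105 + 55 = 160$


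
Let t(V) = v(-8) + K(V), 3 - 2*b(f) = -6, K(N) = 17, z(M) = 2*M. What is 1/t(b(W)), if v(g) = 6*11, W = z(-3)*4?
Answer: 1/83 ≈ 0.012048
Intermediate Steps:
W = -24 (W = (2*(-3))*4 = -6*4 = -24)
v(g) = 66
b(f) = 9/2 (b(f) = 3/2 - ½*(-6) = 3/2 + 3 = 9/2)
t(V) = 83 (t(V) = 66 + 17 = 83)
1/t(b(W)) = 1/83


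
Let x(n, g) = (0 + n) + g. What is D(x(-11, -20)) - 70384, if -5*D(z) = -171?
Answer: -351749/5 ≈ -70350.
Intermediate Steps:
x(n, g) = g + n (x(n, g) = n + g = g + n)
D(z) = 171/5 (D(z) = -⅕*(-171) = 171/5)
D(x(-11, -20)) - 70384 = 171/5 - 70384 = -351749/5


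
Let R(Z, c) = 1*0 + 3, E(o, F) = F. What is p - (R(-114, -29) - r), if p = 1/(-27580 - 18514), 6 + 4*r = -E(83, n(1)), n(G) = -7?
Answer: -253519/92188 ≈ -2.7500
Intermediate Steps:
R(Z, c) = 3 (R(Z, c) = 0 + 3 = 3)
r = 1/4 (r = -3/2 + (-1*(-7))/4 = -3/2 + (1/4)*7 = -3/2 + 7/4 = 1/4 ≈ 0.25000)
p = -1/46094 (p = 1/(-46094) = -1/46094 ≈ -2.1695e-5)
p - (R(-114, -29) - r) = -1/46094 - (3 - 1*1/4) = -1/46094 - (3 - 1/4) = -1/46094 - 1*11/4 = -1/46094 - 11/4 = -253519/92188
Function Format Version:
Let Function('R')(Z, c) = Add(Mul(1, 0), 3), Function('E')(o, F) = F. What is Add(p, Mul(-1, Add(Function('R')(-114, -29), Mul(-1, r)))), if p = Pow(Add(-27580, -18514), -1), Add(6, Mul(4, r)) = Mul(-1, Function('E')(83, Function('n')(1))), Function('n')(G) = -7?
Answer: Rational(-253519, 92188) ≈ -2.7500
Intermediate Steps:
Function('R')(Z, c) = 3 (Function('R')(Z, c) = Add(0, 3) = 3)
r = Rational(1, 4) (r = Add(Rational(-3, 2), Mul(Rational(1, 4), Mul(-1, -7))) = Add(Rational(-3, 2), Mul(Rational(1, 4), 7)) = Add(Rational(-3, 2), Rational(7, 4)) = Rational(1, 4) ≈ 0.25000)
p = Rational(-1, 46094) (p = Pow(-46094, -1) = Rational(-1, 46094) ≈ -2.1695e-5)
Add(p, Mul(-1, Add(Function('R')(-114, -29), Mul(-1, r)))) = Add(Rational(-1, 46094), Mul(-1, Add(3, Mul(-1, Rational(1, 4))))) = Add(Rational(-1, 46094), Mul(-1, Add(3, Rational(-1, 4)))) = Add(Rational(-1, 46094), Mul(-1, Rational(11, 4))) = Add(Rational(-1, 46094), Rational(-11, 4)) = Rational(-253519, 92188)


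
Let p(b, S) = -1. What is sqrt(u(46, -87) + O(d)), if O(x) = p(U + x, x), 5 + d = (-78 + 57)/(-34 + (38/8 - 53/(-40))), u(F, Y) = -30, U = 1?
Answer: I*sqrt(31) ≈ 5.5678*I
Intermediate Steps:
d = -4745/1117 (d = -5 + (-78 + 57)/(-34 + (38/8 - 53/(-40))) = -5 - 21/(-34 + (38*(1/8) - 53*(-1/40))) = -5 - 21/(-34 + (19/4 + 53/40)) = -5 - 21/(-34 + 243/40) = -5 - 21/(-1117/40) = -5 - 21*(-40/1117) = -5 + 840/1117 = -4745/1117 ≈ -4.2480)
O(x) = -1
sqrt(u(46, -87) + O(d)) = sqrt(-30 - 1) = sqrt(-31) = I*sqrt(31)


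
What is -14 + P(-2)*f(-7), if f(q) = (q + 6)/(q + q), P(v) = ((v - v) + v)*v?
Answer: -96/7 ≈ -13.714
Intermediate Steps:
P(v) = v² (P(v) = (0 + v)*v = v*v = v²)
f(q) = (6 + q)/(2*q) (f(q) = (6 + q)/((2*q)) = (6 + q)*(1/(2*q)) = (6 + q)/(2*q))
-14 + P(-2)*f(-7) = -14 + (-2)²*((½)*(6 - 7)/(-7)) = -14 + 4*((½)*(-⅐)*(-1)) = -14 + 4*(1/14) = -14 + 2/7 = -96/7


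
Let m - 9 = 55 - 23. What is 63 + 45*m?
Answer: 1908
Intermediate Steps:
m = 41 (m = 9 + (55 - 23) = 9 + 32 = 41)
63 + 45*m = 63 + 45*41 = 63 + 1845 = 1908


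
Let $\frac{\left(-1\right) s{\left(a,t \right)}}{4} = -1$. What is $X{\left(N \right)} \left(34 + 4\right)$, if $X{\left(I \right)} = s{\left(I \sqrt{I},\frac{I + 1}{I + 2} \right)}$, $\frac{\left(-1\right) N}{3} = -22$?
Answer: $152$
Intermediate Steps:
$N = 66$ ($N = \left(-3\right) \left(-22\right) = 66$)
$s{\left(a,t \right)} = 4$ ($s{\left(a,t \right)} = \left(-4\right) \left(-1\right) = 4$)
$X{\left(I \right)} = 4$
$X{\left(N \right)} \left(34 + 4\right) = 4 \left(34 + 4\right) = 4 \cdot 38 = 152$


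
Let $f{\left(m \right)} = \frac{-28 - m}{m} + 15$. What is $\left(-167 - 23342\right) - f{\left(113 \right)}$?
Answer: $- \frac{2658071}{113} \approx -23523.0$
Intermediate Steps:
$f{\left(m \right)} = 15 + \frac{-28 - m}{m}$ ($f{\left(m \right)} = \frac{-28 - m}{m} + 15 = 15 + \frac{-28 - m}{m}$)
$\left(-167 - 23342\right) - f{\left(113 \right)} = \left(-167 - 23342\right) - \left(14 - \frac{28}{113}\right) = -23509 - \left(14 - \frac{28}{113}\right) = -23509 - \frac{1554}{113} = - \frac{2658071}{113}$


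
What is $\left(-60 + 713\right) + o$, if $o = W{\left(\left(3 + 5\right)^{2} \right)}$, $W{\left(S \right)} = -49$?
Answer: $604$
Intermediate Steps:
$o = -49$
$\left(-60 + 713\right) + o = \left(-60 + 713\right) - 49 = 653 - 49 = 604$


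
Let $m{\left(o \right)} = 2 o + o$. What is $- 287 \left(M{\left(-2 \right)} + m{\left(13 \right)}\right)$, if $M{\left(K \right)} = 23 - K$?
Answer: $-18368$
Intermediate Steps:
$m{\left(o \right)} = 3 o$
$- 287 \left(M{\left(-2 \right)} + m{\left(13 \right)}\right) = - 287 \left(\left(23 - -2\right) + 3 \cdot 13\right) = - 287 \left(\left(23 + 2\right) + 39\right) = - 287 \left(25 + 39\right) = \left(-287\right) 64 = -18368$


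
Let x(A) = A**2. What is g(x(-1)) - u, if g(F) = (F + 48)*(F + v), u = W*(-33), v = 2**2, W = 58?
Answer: 2159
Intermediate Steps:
v = 4
u = -1914 (u = 58*(-33) = -1914)
g(F) = (4 + F)*(48 + F) (g(F) = (F + 48)*(F + 4) = (48 + F)*(4 + F) = (4 + F)*(48 + F))
g(x(-1)) - u = (192 + ((-1)**2)**2 + 52*(-1)**2) - 1*(-1914) = (192 + 1**2 + 52*1) + 1914 = (192 + 1 + 52) + 1914 = 245 + 1914 = 2159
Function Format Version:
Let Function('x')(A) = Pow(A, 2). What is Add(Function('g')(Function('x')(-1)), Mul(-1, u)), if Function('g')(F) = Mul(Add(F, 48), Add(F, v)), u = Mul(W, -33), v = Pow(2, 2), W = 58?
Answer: 2159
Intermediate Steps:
v = 4
u = -1914 (u = Mul(58, -33) = -1914)
Function('g')(F) = Mul(Add(4, F), Add(48, F)) (Function('g')(F) = Mul(Add(F, 48), Add(F, 4)) = Mul(Add(48, F), Add(4, F)) = Mul(Add(4, F), Add(48, F)))
Add(Function('g')(Function('x')(-1)), Mul(-1, u)) = Add(Add(192, Pow(Pow(-1, 2), 2), Mul(52, Pow(-1, 2))), Mul(-1, -1914)) = Add(Add(192, Pow(1, 2), Mul(52, 1)), 1914) = Add(Add(192, 1, 52), 1914) = Add(245, 1914) = 2159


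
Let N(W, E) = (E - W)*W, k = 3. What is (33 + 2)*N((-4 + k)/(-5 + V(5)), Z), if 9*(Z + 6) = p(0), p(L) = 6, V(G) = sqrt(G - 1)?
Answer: -595/9 ≈ -66.111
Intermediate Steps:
V(G) = sqrt(-1 + G)
Z = -16/3 (Z = -6 + (1/9)*6 = -6 + 2/3 = -16/3 ≈ -5.3333)
N(W, E) = W*(E - W)
(33 + 2)*N((-4 + k)/(-5 + V(5)), Z) = (33 + 2)*(((-4 + 3)/(-5 + sqrt(-1 + 5)))*(-16/3 - (-4 + 3)/(-5 + sqrt(-1 + 5)))) = 35*((-1/(-5 + sqrt(4)))*(-16/3 - (-1)/(-5 + sqrt(4)))) = 35*((-1/(-5 + 2))*(-16/3 - (-1)/(-5 + 2))) = 35*((-1/(-3))*(-16/3 - (-1)/(-3))) = 35*((-1*(-1/3))*(-16/3 - (-1)*(-1)/3)) = 35*((-16/3 - 1*1/3)/3) = 35*((-16/3 - 1/3)/3) = 35*((1/3)*(-17/3)) = 35*(-17/9) = -595/9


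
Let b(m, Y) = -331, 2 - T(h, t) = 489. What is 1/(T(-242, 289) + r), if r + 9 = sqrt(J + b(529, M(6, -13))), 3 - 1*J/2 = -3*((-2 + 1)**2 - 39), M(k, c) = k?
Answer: -496/246569 - I*sqrt(553)/246569 ≈ -0.0020116 - 9.5373e-5*I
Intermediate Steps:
T(h, t) = -487 (T(h, t) = 2 - 1*489 = 2 - 489 = -487)
J = -222 (J = 6 - (-6)*((-2 + 1)**2 - 39) = 6 - (-6)*((-1)**2 - 39) = 6 - (-6)*(1 - 39) = 6 - (-6)*(-38) = 6 - 2*114 = 6 - 228 = -222)
r = -9 + I*sqrt(553) (r = -9 + sqrt(-222 - 331) = -9 + sqrt(-553) = -9 + I*sqrt(553) ≈ -9.0 + 23.516*I)
1/(T(-242, 289) + r) = 1/(-487 + (-9 + I*sqrt(553))) = 1/(-496 + I*sqrt(553))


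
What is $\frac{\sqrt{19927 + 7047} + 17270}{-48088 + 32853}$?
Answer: $- \frac{314}{277} - \frac{\sqrt{26974}}{15235} \approx -1.1444$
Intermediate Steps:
$\frac{\sqrt{19927 + 7047} + 17270}{-48088 + 32853} = \frac{\sqrt{26974} + 17270}{-15235} = \left(17270 + \sqrt{26974}\right) \left(- \frac{1}{15235}\right) = - \frac{314}{277} - \frac{\sqrt{26974}}{15235}$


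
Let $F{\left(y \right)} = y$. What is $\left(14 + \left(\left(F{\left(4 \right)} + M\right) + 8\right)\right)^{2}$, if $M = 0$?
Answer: $676$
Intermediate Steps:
$\left(14 + \left(\left(F{\left(4 \right)} + M\right) + 8\right)\right)^{2} = \left(14 + \left(\left(4 + 0\right) + 8\right)\right)^{2} = \left(14 + \left(4 + 8\right)\right)^{2} = \left(14 + 12\right)^{2} = 26^{2} = 676$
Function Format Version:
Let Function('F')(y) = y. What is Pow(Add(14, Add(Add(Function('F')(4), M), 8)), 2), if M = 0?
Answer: 676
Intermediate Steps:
Pow(Add(14, Add(Add(Function('F')(4), M), 8)), 2) = Pow(Add(14, Add(Add(4, 0), 8)), 2) = Pow(Add(14, Add(4, 8)), 2) = Pow(Add(14, 12), 2) = Pow(26, 2) = 676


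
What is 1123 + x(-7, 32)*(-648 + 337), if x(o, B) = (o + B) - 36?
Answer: 4544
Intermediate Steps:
x(o, B) = -36 + B + o (x(o, B) = (B + o) - 36 = -36 + B + o)
1123 + x(-7, 32)*(-648 + 337) = 1123 + (-36 + 32 - 7)*(-648 + 337) = 1123 - 11*(-311) = 1123 + 3421 = 4544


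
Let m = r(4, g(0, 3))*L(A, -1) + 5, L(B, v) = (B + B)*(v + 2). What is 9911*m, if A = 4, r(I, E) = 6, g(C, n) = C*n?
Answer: 525283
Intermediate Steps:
L(B, v) = 2*B*(2 + v) (L(B, v) = (2*B)*(2 + v) = 2*B*(2 + v))
m = 53 (m = 6*(2*4*(2 - 1)) + 5 = 6*(2*4*1) + 5 = 6*8 + 5 = 48 + 5 = 53)
9911*m = 9911*53 = 525283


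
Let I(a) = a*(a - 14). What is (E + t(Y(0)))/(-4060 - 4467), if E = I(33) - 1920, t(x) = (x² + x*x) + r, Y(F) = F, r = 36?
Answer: 1257/8527 ≈ 0.14741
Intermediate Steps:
I(a) = a*(-14 + a)
t(x) = 36 + 2*x² (t(x) = (x² + x*x) + 36 = (x² + x²) + 36 = 2*x² + 36 = 36 + 2*x²)
E = -1293 (E = 33*(-14 + 33) - 1920 = 33*19 - 1920 = 627 - 1920 = -1293)
(E + t(Y(0)))/(-4060 - 4467) = (-1293 + (36 + 2*0²))/(-4060 - 4467) = (-1293 + (36 + 2*0))/(-8527) = (-1293 + (36 + 0))*(-1/8527) = (-1293 + 36)*(-1/8527) = -1257*(-1/8527) = 1257/8527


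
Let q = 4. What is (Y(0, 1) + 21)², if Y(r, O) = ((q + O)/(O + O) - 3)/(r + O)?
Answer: 1681/4 ≈ 420.25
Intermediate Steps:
Y(r, O) = (-3 + (4 + O)/(2*O))/(O + r) (Y(r, O) = ((4 + O)/(O + O) - 3)/(r + O) = ((4 + O)/((2*O)) - 3)/(O + r) = ((4 + O)*(1/(2*O)) - 3)/(O + r) = ((4 + O)/(2*O) - 3)/(O + r) = (-3 + (4 + O)/(2*O))/(O + r))
(Y(0, 1) + 21)² = ((½)*(4 - 5*1)/(1*(1 + 0)) + 21)² = ((½)*1*(4 - 5)/1 + 21)² = ((½)*1*1*(-1) + 21)² = (-½ + 21)² = (41/2)² = 1681/4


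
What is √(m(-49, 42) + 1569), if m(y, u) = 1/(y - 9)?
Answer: √5278058/58 ≈ 39.610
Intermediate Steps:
m(y, u) = 1/(-9 + y)
√(m(-49, 42) + 1569) = √(1/(-9 - 49) + 1569) = √(1/(-58) + 1569) = √(-1/58 + 1569) = √(91001/58) = √5278058/58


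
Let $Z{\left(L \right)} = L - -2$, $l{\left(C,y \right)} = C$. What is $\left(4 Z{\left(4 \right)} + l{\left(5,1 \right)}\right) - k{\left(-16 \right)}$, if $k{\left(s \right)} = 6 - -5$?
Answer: $18$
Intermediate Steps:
$Z{\left(L \right)} = 2 + L$ ($Z{\left(L \right)} = L + 2 = 2 + L$)
$k{\left(s \right)} = 11$ ($k{\left(s \right)} = 6 + 5 = 11$)
$\left(4 Z{\left(4 \right)} + l{\left(5,1 \right)}\right) - k{\left(-16 \right)} = \left(4 \left(2 + 4\right) + 5\right) - 11 = \left(4 \cdot 6 + 5\right) - 11 = \left(24 + 5\right) - 11 = 29 - 11 = 18$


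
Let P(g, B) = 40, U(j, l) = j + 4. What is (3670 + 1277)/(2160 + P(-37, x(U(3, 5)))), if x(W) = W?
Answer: 4947/2200 ≈ 2.2486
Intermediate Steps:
U(j, l) = 4 + j
(3670 + 1277)/(2160 + P(-37, x(U(3, 5)))) = (3670 + 1277)/(2160 + 40) = 4947/2200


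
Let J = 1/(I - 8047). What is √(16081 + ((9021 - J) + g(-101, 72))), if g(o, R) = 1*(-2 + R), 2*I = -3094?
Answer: √257439180154/3198 ≈ 158.66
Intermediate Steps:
I = -1547 (I = (½)*(-3094) = -1547)
J = -1/9594 (J = 1/(-1547 - 8047) = 1/(-9594) = -1/9594 ≈ -0.00010423)
g(o, R) = -2 + R
√(16081 + ((9021 - J) + g(-101, 72))) = √(16081 + ((9021 - 1*(-1/9594)) + (-2 + 72))) = √(16081 + ((9021 + 1/9594) + 70)) = √(16081 + (86547475/9594 + 70)) = √(16081 + 87219055/9594) = √(241500169/9594) = √257439180154/3198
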